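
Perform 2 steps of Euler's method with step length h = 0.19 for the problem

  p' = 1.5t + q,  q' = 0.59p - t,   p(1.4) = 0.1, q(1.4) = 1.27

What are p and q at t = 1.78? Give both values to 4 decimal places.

1.3863, 0.7961

Euler on (p,q): p_{n+1} = p_n + h·p', q_{n+1} = q_n + h·q'.
1.400000: (0.100000, 1.270000); f=(3.370000, -1.341000) → (0.740300, 1.015210)
1.590000: (0.740300, 1.015210); f=(3.400210, -1.153223) → (1.386340, 0.796098)
(p(1.78), q(1.78)) ≈ (1.3863, 0.7961)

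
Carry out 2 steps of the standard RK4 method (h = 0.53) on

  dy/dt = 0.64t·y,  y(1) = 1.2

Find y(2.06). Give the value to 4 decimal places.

3.3860

RK4: k1 = f(t_n, y_n); k2 = f(t_n + h/2, y_n + (h/2)·k1); k3 = f(t_n + h/2, y_n + (h/2)·k2); k4 = f(t_n + h, y_n + h·k3); y_{n+1} = y_n + (h/6)·(k1 + 2k2 + 2k3 + k4).
t=1.000000, y=1.200000:
  k1 = f(1.000000, 1.200000) = 0.768000
  k2 = f(1.265000, 1.403520) = 1.136290
  k3 = f(1.265000, 1.501117) = 1.215304
  k4 = f(1.530000, 1.844111) = 1.805754
  y ← 1.200000 + (0.53/6)·(k1 + 2k2 + 2k3 + k4) = 1.842797
t=1.530000, y=1.842797:
  k1 = f(1.530000, 1.842797) = 1.804466
  k2 = f(1.795000, 2.320980) = 2.666342
  k3 = f(1.795000, 2.549377) = 2.928724
  k4 = f(2.060000, 3.395020) = 4.475995
  y ← 1.842797 + (0.53/6)·(k1 + 2k2 + 2k3 + k4) = 3.386032
y(2.06) ≈ 3.3860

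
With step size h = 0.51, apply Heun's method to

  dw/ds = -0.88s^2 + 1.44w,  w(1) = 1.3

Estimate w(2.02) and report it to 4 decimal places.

Heun: k1 = f(s_n, w_n); k2 = f(s_n + h, w_n + h·k1); w_{n+1} = w_n + (h/2)·(k1 + k2).
s=1.000000, w=1.300000:
  k1 = f(1.000000, 1.300000) = 0.992000
  k2 = f(1.510000, 1.805920) = 0.594037
  w ← 1.300000 + (0.51/2)·(0.992000 + 0.594037) = 1.704439
s=1.510000, w=1.704439:
  k1 = f(1.510000, 1.704439) = 0.447905
  k2 = f(2.020000, 1.932871) = -0.807418
  w ← 1.704439 + (0.51/2)·(0.447905 + (-0.807418)) = 1.612763
w(2.02) ≈ 1.6128

1.6128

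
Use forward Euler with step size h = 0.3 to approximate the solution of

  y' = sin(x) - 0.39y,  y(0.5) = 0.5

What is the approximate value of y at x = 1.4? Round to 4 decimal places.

0.9138

Euler: y_{n+1} = y_n + h·f(x_n, y_n).
x=0.500000, y=0.500000: f=0.284426 → y ← 0.500000 + 0.3·0.284426 = 0.585328
x=0.800000, y=0.585328: f=0.489078 → y ← 0.585328 + 0.3·0.489078 = 0.732051
x=1.100000, y=0.732051: f=0.605707 → y ← 0.732051 + 0.3·0.605707 = 0.913763
y(1.4) ≈ 0.9138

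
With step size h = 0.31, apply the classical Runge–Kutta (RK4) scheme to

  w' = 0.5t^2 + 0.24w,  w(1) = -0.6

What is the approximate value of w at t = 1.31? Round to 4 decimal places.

RK4: k1 = f(t_n, w_n); k2 = f(t_n + h/2, w_n + (h/2)·k1); k3 = f(t_n + h/2, w_n + (h/2)·k2); k4 = f(t_n + h, w_n + h·k3); w_{n+1} = w_n + (h/6)·(k1 + 2k2 + 2k3 + k4).
t=1.000000, w=-0.600000:
  k1 = f(1.000000, -0.600000) = 0.356000
  k2 = f(1.155000, -0.544820) = 0.536256
  k3 = f(1.155000, -0.516880) = 0.542961
  k4 = f(1.310000, -0.431682) = 0.754446
  w ← -0.600000 + (0.31/6)·(k1 + 2k2 + 2k3 + k4) = -0.431108
w(1.31) ≈ -0.4311

-0.4311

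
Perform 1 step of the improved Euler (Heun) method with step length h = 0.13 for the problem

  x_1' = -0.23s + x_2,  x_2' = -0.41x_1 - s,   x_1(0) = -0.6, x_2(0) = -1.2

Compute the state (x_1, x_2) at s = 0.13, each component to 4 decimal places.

-0.7559, -1.1723

Heun on (x_1,x_2): k1 = f(s_n, state_n); k2 = f(s_n + h, state_n + h·k1); state_{n+1} = state_n + (h/2)·(k1 + k2).
0.000000: (-0.600000, -1.200000)
  k1 = (-1.200000, 0.246000)
  predictor → (-0.756000, -1.168020)
  k2 = (-1.197920, 0.179960)
  → (-0.755865, -1.172313)
(x_1(0.13), x_2(0.13)) ≈ (-0.7559, -1.1723)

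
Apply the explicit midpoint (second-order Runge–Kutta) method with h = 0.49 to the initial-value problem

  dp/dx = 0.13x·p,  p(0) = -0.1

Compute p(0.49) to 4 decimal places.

-0.1016

Midpoint: k1 = f(x_n, p_n); k2 = f(x_n + h/2, p_n + (h/2)·k1); p_{n+1} = p_n + h·k2.
x=0.000000, p=-0.100000:
  k1 = f(0.000000, -0.100000) = 0.000000
  k2 = f(0.245000, -0.100000) = -0.003185
  p ← -0.100000 + 0.49·(-0.003185) = -0.101561
p(0.49) ≈ -0.1016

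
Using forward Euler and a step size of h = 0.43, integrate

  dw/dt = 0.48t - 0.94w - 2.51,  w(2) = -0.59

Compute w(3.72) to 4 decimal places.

-1.1120

Euler: w_{n+1} = w_n + h·f(t_n, w_n).
t=2.000000, w=-0.590000: f=-0.995400 → w ← -0.590000 + 0.43·(-0.995400) = -1.018022
t=2.430000, w=-1.018022: f=-0.386659 → w ← -1.018022 + 0.43·(-0.386659) = -1.184286
t=2.860000, w=-1.184286: f=-0.023972 → w ← -1.184286 + 0.43·(-0.023972) = -1.194593
t=3.290000, w=-1.194593: f=0.192118 → w ← -1.194593 + 0.43·0.192118 = -1.111983
w(3.72) ≈ -1.1120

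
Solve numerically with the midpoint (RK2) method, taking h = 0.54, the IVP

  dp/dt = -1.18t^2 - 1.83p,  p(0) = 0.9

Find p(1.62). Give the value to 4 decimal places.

Midpoint: k1 = f(t_n, p_n); k2 = f(t_n + h/2, p_n + (h/2)·k1); p_{n+1} = p_n + h·k2.
t=0.000000, p=0.900000:
  k1 = f(0.000000, 0.900000) = -1.647000
  k2 = f(0.270000, 0.455310) = -0.919239
  p ← 0.900000 + 0.54·(-0.919239) = 0.403611
t=0.540000, p=0.403611:
  k1 = f(0.540000, 0.403611) = -1.082696
  k2 = f(0.810000, 0.111283) = -0.977846
  p ← 0.403611 + 0.54·(-0.977846) = -0.124426
t=1.080000, p=-0.124426:
  k1 = f(1.080000, -0.124426) = -1.148653
  k2 = f(1.350000, -0.434562) = -1.355301
  p ← -0.124426 + 0.54·(-1.355301) = -0.856289
p(1.62) ≈ -0.8563

-0.8563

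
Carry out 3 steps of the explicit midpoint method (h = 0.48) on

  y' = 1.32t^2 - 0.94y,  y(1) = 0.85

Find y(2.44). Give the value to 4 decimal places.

Midpoint: k1 = f(t_n, y_n); k2 = f(t_n + h/2, y_n + (h/2)·k1); y_{n+1} = y_n + h·k2.
t=1.000000, y=0.850000:
  k1 = f(1.000000, 0.850000) = 0.521000
  k2 = f(1.240000, 0.975040) = 1.113094
  y ← 0.850000 + 0.48·1.113094 = 1.384285
t=1.480000, y=1.384285:
  k1 = f(1.480000, 1.384285) = 1.590100
  k2 = f(1.720000, 1.765909) = 2.245133
  y ← 1.384285 + 0.48·2.245133 = 2.461949
t=1.960000, y=2.461949:
  k1 = f(1.960000, 2.461949) = 2.756680
  k2 = f(2.200000, 3.123552) = 3.452661
  y ← 2.461949 + 0.48·3.452661 = 4.119226
y(2.44) ≈ 4.1192

4.1192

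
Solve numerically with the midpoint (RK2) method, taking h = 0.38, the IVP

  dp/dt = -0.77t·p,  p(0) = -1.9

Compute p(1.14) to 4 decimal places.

Midpoint: k1 = f(t_n, p_n); k2 = f(t_n + h/2, p_n + (h/2)·k1); p_{n+1} = p_n + h·k2.
t=0.000000, p=-1.900000:
  k1 = f(0.000000, -1.900000) = 0.000000
  k2 = f(0.190000, -1.900000) = 0.277970
  p ← -1.900000 + 0.38·0.277970 = -1.794371
t=0.380000, p=-1.794371:
  k1 = f(0.380000, -1.794371) = 0.525033
  k2 = f(0.570000, -1.694615) = 0.743767
  p ← -1.794371 + 0.38·0.743767 = -1.511740
t=0.760000, p=-1.511740:
  k1 = f(0.760000, -1.511740) = 0.884670
  k2 = f(0.950000, -1.343653) = 0.982882
  p ← -1.511740 + 0.38·0.982882 = -1.138245
p(1.14) ≈ -1.1382

-1.1382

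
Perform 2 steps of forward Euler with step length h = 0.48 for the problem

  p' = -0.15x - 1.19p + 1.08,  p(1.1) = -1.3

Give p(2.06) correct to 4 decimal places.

0.3539

Euler: p_{n+1} = p_n + h·f(x_n, p_n).
x=1.100000, p=-1.300000: f=2.462000 → p ← -1.300000 + 0.48·2.462000 = -0.118240
x=1.580000, p=-0.118240: f=0.983706 → p ← -0.118240 + 0.48·0.983706 = 0.353939
p(2.06) ≈ 0.3539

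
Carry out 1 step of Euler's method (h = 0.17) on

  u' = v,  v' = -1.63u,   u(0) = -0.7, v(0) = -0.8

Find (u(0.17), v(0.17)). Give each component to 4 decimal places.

-0.8360, -0.6060

Euler on (u,v): u_{n+1} = u_n + h·u', v_{n+1} = v_n + h·v'.
0.000000: (-0.700000, -0.800000); f=(-0.800000, 1.141000) → (-0.836000, -0.606030)
(u(0.17), v(0.17)) ≈ (-0.8360, -0.6060)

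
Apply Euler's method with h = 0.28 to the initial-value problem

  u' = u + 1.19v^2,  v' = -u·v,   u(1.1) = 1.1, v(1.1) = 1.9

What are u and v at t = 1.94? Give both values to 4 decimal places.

5.0566, -0.0343

Euler on (u,v): u_{n+1} = u_n + h·u', v_{n+1} = v_n + h·v'.
1.100000: (1.100000, 1.900000); f=(5.395900, -2.090000) → (2.610852, 1.314800)
1.380000: (2.610852, 1.314800); f=(4.668004, -3.432748) → (3.917893, 0.353631)
1.660000: (3.917893, 0.353631); f=(4.066708, -1.385486) → (5.056571, -0.034306)
(u(1.94), v(1.94)) ≈ (5.0566, -0.0343)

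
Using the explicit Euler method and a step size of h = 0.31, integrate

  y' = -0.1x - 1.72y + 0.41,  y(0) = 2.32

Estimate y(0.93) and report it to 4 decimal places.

Euler: y_{n+1} = y_n + h·f(x_n, y_n).
x=0.000000, y=2.320000: f=-3.580400 → y ← 2.320000 + 0.31·(-3.580400) = 1.210076
x=0.310000, y=1.210076: f=-1.702331 → y ← 1.210076 + 0.31·(-1.702331) = 0.682353
x=0.620000, y=0.682353: f=-0.825648 → y ← 0.682353 + 0.31·(-0.825648) = 0.426403
y(0.93) ≈ 0.4264

0.4264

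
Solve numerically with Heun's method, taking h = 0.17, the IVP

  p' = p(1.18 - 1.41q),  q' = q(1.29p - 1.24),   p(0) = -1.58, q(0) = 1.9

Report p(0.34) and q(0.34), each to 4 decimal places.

-1.3628, 0.7328

Heun on (p,q): k1 = f(s_n, state_n); k2 = f(s_n + h, state_n + h·k1); state_{n+1} = state_n + (h/2)·(k1 + k2).
0.000000: (-1.580000, 1.900000)
  k1 = (2.368420, -6.228580)
  predictor → (-1.177369, 0.841141)
  k2 = (0.007075, -2.320546)
  → (-1.378083, 1.173324)
0.170000: (-1.378083, 1.173324)
  k1 = (0.653745, -3.540772)
  predictor → (-1.266946, 0.571393)
  k2 = (-0.474263, -1.642390)
  → (-1.362827, 0.732756)
(p(0.34), q(0.34)) ≈ (-1.3628, 0.7328)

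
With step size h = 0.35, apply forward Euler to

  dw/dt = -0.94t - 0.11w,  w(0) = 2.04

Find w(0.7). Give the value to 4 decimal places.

1.7708

Euler: w_{n+1} = w_n + h·f(t_n, w_n).
t=0.000000, w=2.040000: f=-0.224400 → w ← 2.040000 + 0.35·(-0.224400) = 1.961460
t=0.350000, w=1.961460: f=-0.544761 → w ← 1.961460 + 0.35·(-0.544761) = 1.770794
w(0.7) ≈ 1.7708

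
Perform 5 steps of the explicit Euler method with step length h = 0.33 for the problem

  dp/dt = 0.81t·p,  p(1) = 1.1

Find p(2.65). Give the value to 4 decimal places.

6.7709

Euler: p_{n+1} = p_n + h·f(t_n, p_n).
t=1.000000, p=1.100000: f=0.891000 → p ← 1.100000 + 0.33·0.891000 = 1.394030
t=1.330000, p=1.394030: f=1.501789 → p ← 1.394030 + 0.33·1.501789 = 1.889620
t=1.660000, p=1.889620: f=2.540783 → p ← 1.889620 + 0.33·2.540783 = 2.728079
t=1.990000, p=2.728079: f=4.397390 → p ← 2.728079 + 0.33·4.397390 = 4.179217
t=2.320000, p=4.179217: f=7.853585 → p ← 4.179217 + 0.33·7.853585 = 6.770901
p(2.65) ≈ 6.7709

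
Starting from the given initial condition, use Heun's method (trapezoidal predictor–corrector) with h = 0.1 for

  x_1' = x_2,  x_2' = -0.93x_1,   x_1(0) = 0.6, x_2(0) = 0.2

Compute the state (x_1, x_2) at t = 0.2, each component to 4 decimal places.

0.6287, 0.0852

Heun on (x_1,x_2): k1 = f(t_n, state_n); k2 = f(t_n + h, state_n + h·k1); state_{n+1} = state_n + (h/2)·(k1 + k2).
0.000000: (0.600000, 0.200000)
  k1 = (0.200000, -0.558000)
  predictor → (0.620000, 0.144200)
  k2 = (0.144200, -0.576600)
  → (0.617210, 0.143270)
0.100000: (0.617210, 0.143270)
  k1 = (0.143270, -0.574005)
  predictor → (0.631537, 0.085869)
  k2 = (0.085869, -0.587329)
  → (0.628667, 0.085203)
(x_1(0.2), x_2(0.2)) ≈ (0.6287, 0.0852)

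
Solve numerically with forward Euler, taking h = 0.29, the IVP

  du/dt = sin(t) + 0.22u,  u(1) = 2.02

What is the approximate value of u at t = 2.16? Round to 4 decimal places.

Euler: u_{n+1} = u_n + h·f(t_n, u_n).
t=1.000000, u=2.020000: f=1.285871 → u ← 2.020000 + 0.29·1.285871 = 2.392903
t=1.290000, u=2.392903: f=1.487274 → u ← 2.392903 + 0.29·1.487274 = 2.824212
t=1.580000, u=2.824212: f=1.621284 → u ← 2.824212 + 0.29·1.621284 = 3.294384
t=1.870000, u=3.294384: f=1.680336 → u ← 3.294384 + 0.29·1.680336 = 3.781682
u(2.16) ≈ 3.7817

3.7817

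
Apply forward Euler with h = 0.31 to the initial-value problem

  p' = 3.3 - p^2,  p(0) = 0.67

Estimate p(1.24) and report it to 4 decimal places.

Euler: p_{n+1} = p_n + h·f(x_n, p_n).
x=0.000000, p=0.670000: f=2.851100 → p ← 0.670000 + 0.31·2.851100 = 1.553841
x=0.310000, p=1.553841: f=0.885578 → p ← 1.553841 + 0.31·0.885578 = 1.828370
x=0.620000, p=1.828370: f=-0.042938 → p ← 1.828370 + 0.31·(-0.042938) = 1.815060
x=0.930000, p=1.815060: f=0.005559 → p ← 1.815060 + 0.31·0.005559 = 1.816783
p(1.24) ≈ 1.8168

1.8168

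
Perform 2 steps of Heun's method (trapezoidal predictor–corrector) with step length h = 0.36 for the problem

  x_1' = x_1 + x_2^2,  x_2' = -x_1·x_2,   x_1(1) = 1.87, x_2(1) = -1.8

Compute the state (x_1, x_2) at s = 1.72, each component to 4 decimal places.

Heun on (x_1,x_2): k1 = f(s_n, state_n); k2 = f(s_n + h, state_n + h·k1); state_{n+1} = state_n + (h/2)·(k1 + k2).
1.000000: (1.870000, -1.800000)
  k1 = (5.110000, 3.366000)
  predictor → (3.709600, -0.588240)
  k2 = (4.055626, 2.182135)
  → (3.519813, -0.801336)
1.360000: (3.519813, -0.801336)
  k1 = (4.161952, 2.820552)
  predictor → (5.018115, 0.214063)
  k2 = (5.063938, -1.074192)
  → (5.180473, -0.486991)
(x_1(1.72), x_2(1.72)) ≈ (5.1805, -0.4870)

5.1805, -0.4870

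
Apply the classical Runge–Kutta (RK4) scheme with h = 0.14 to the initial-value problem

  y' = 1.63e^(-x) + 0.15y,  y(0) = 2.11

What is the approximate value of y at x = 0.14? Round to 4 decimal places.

2.3700

RK4: k1 = f(x_n, y_n); k2 = f(x_n + h/2, y_n + (h/2)·k1); k3 = f(x_n + h/2, y_n + (h/2)·k2); k4 = f(x_n + h, y_n + h·k3); y_{n+1} = y_n + (h/6)·(k1 + 2k2 + 2k3 + k4).
x=0.000000, y=2.110000:
  k1 = f(0.000000, 2.110000) = 1.946500
  k2 = f(0.070000, 2.246255) = 1.856740
  k3 = f(0.070000, 2.239972) = 1.855798
  k4 = f(0.140000, 2.369812) = 1.772526
  y ← 2.110000 + (0.14/6)·(k1 + 2k2 + 2k3 + k4) = 2.370029
y(0.14) ≈ 2.3700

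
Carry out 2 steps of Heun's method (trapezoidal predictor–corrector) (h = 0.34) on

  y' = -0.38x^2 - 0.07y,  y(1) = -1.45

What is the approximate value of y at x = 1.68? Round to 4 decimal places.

Heun: k1 = f(x_n, y_n); k2 = f(x_n + h, y_n + h·k1); y_{n+1} = y_n + (h/2)·(k1 + k2).
x=1.000000, y=-1.450000:
  k1 = f(1.000000, -1.450000) = -0.278500
  k2 = f(1.340000, -1.544690) = -0.574200
  y ← -1.450000 + (0.34/2)·(-0.278500 + (-0.574200)) = -1.594959
x=1.340000, y=-1.594959:
  k1 = f(1.340000, -1.594959) = -0.570681
  k2 = f(1.680000, -1.788990) = -0.947283
  y ← -1.594959 + (0.34/2)·(-0.570681 + (-0.947283)) = -1.853013
y(1.68) ≈ -1.8530

-1.8530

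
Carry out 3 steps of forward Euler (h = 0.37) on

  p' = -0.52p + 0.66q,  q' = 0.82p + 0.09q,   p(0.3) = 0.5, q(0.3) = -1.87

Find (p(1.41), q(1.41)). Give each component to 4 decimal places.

-0.8388, -2.0626

Euler on (p,q): p_{n+1} = p_n + h·p', q_{n+1} = q_n + h·q'.
0.300000: (0.500000, -1.870000); f=(-1.494200, 0.241700) → (-0.052854, -1.780571)
0.670000: (-0.052854, -1.780571); f=(-1.147693, -0.203592) → (-0.477500, -1.855900)
1.040000: (-0.477500, -1.855900); f=(-0.976594, -0.558581) → (-0.838840, -2.062575)
(p(1.41), q(1.41)) ≈ (-0.8388, -2.0626)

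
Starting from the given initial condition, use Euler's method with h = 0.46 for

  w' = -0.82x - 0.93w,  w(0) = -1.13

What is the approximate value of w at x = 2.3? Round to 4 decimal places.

-1.2073

Euler: w_{n+1} = w_n + h·f(x_n, w_n).
x=0.000000, w=-1.130000: f=1.050900 → w ← -1.130000 + 0.46·1.050900 = -0.646586
x=0.460000, w=-0.646586: f=0.224125 → w ← -0.646586 + 0.46·0.224125 = -0.543489
x=0.920000, w=-0.543489: f=-0.248956 → w ← -0.543489 + 0.46·(-0.248956) = -0.658008
x=1.380000, w=-0.658008: f=-0.519652 → w ← -0.658008 + 0.46·(-0.519652) = -0.897048
x=1.840000, w=-0.897048: f=-0.674545 → w ← -0.897048 + 0.46·(-0.674545) = -1.207339
w(2.3) ≈ -1.2073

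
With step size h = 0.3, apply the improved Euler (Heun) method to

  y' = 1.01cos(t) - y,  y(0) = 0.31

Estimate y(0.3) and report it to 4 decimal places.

Heun: k1 = f(t_n, y_n); k2 = f(t_n + h, y_n + h·k1); y_{n+1} = y_n + (h/2)·(k1 + k2).
t=0.000000, y=0.310000:
  k1 = f(0.000000, 0.310000) = 0.700000
  k2 = f(0.300000, 0.520000) = 0.444890
  y ← 0.310000 + (0.3/2)·(0.700000 + 0.444890) = 0.481733
y(0.3) ≈ 0.4817

0.4817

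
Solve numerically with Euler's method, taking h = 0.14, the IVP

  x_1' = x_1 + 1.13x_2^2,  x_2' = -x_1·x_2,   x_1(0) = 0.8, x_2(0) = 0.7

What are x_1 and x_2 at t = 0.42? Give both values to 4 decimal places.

1.4010, 0.4463

Euler on (x_1,x_2): x_1_{n+1} = x_1_n + h·x_1', x_2_{n+1} = x_2_n + h·x_2'.
0.000000: (0.800000, 0.700000); f=(1.353700, -0.560000) → (0.989518, 0.621600)
0.140000: (0.989518, 0.621600); f=(1.426135, -0.615084) → (1.189177, 0.535488)
0.280000: (1.189177, 0.535488); f=(1.513202, -0.636790) → (1.401025, 0.446338)
(x_1(0.42), x_2(0.42)) ≈ (1.4010, 0.4463)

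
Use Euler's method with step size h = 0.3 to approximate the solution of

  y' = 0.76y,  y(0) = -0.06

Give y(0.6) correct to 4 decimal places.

Euler: y_{n+1} = y_n + h·f(s_n, y_n).
s=0.000000, y=-0.060000: f=-0.045600 → y ← -0.060000 + 0.3·(-0.045600) = -0.073680
s=0.300000, y=-0.073680: f=-0.055997 → y ← -0.073680 + 0.3·(-0.055997) = -0.090479
y(0.6) ≈ -0.0905

-0.0905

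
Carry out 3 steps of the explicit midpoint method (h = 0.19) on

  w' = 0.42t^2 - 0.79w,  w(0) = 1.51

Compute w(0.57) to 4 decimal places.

0.9874

Midpoint: k1 = f(t_n, w_n); k2 = f(t_n + h/2, w_n + (h/2)·k1); w_{n+1} = w_n + h·k2.
t=0.000000, w=1.510000:
  k1 = f(0.000000, 1.510000) = -1.192900
  k2 = f(0.095000, 1.396675) = -1.099582
  w ← 1.510000 + 0.19·(-1.099582) = 1.301079
t=0.190000, w=1.301079:
  k1 = f(0.190000, 1.301079) = -1.012691
  k2 = f(0.285000, 1.204874) = -0.917736
  w ← 1.301079 + 0.19·(-0.917736) = 1.126710
t=0.380000, w=1.126710:
  k1 = f(0.380000, 1.126710) = -0.829453
  k2 = f(0.475000, 1.047912) = -0.733088
  w ← 1.126710 + 0.19·(-0.733088) = 0.987423
w(0.57) ≈ 0.9874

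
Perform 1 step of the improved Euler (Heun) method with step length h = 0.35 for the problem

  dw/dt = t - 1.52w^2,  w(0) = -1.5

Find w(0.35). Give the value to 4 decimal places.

-3.9721

Heun: k1 = f(t_n, w_n); k2 = f(t_n + h, w_n + h·k1); w_{n+1} = w_n + (h/2)·(k1 + k2).
t=0.000000, w=-1.500000:
  k1 = f(0.000000, -1.500000) = -3.420000
  k2 = f(0.350000, -2.697000) = -10.706190
  w ← -1.500000 + (0.35/2)·(-3.420000 + (-10.706190)) = -3.972083
w(0.35) ≈ -3.9721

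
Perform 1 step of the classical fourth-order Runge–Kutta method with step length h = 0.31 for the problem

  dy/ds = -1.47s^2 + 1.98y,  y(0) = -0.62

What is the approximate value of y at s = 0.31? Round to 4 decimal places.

RK4: k1 = f(s_n, y_n); k2 = f(s_n + h/2, y_n + (h/2)·k1); k3 = f(s_n + h/2, y_n + (h/2)·k2); k4 = f(s_n + h, y_n + h·k3); y_{n+1} = y_n + (h/6)·(k1 + 2k2 + 2k3 + k4).
s=0.000000, y=-0.620000:
  k1 = f(0.000000, -0.620000) = -1.227600
  k2 = f(0.155000, -0.810278) = -1.639667
  k3 = f(0.155000, -0.874148) = -1.766131
  k4 = f(0.310000, -1.167500) = -2.452918
  y ← -0.620000 + (0.31/6)·(k1 + 2k2 + 2k3 + k4) = -1.162093
y(0.31) ≈ -1.1621

-1.1621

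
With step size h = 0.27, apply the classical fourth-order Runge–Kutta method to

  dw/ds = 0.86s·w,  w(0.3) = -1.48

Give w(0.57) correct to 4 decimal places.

-1.6373

RK4: k1 = f(s_n, w_n); k2 = f(s_n + h/2, w_n + (h/2)·k1); k3 = f(s_n + h/2, w_n + (h/2)·k2); k4 = f(s_n + h, w_n + h·k3); w_{n+1} = w_n + (h/6)·(k1 + 2k2 + 2k3 + k4).
s=0.300000, w=-1.480000:
  k1 = f(0.300000, -1.480000) = -0.381840
  k2 = f(0.435000, -1.531548) = -0.572952
  k3 = f(0.435000, -1.557349) = -0.582604
  k4 = f(0.570000, -1.637303) = -0.802606
  w ← -1.480000 + (0.27/6)·(k1 + 2k2 + 2k3 + k4) = -1.637300
w(0.57) ≈ -1.6373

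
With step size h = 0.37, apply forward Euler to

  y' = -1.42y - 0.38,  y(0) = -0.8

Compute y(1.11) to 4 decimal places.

-0.3245

Euler: y_{n+1} = y_n + h·f(s_n, y_n).
s=0.000000, y=-0.800000: f=0.756000 → y ← -0.800000 + 0.37·0.756000 = -0.520280
s=0.370000, y=-0.520280: f=0.358798 → y ← -0.520280 + 0.37·0.358798 = -0.387525
s=0.740000, y=-0.387525: f=0.170285 → y ← -0.387525 + 0.37·0.170285 = -0.324519
y(1.11) ≈ -0.3245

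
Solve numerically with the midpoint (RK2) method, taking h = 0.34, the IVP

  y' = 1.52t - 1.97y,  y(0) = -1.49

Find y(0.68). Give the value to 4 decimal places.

Midpoint: k1 = f(t_n, y_n); k2 = f(t_n + h/2, y_n + (h/2)·k1); y_{n+1} = y_n + h·k2.
t=0.000000, y=-1.490000:
  k1 = f(0.000000, -1.490000) = 2.935300
  k2 = f(0.170000, -0.990999) = 2.210668
  y ← -1.490000 + 0.34·2.210668 = -0.738373
t=0.340000, y=-0.738373:
  k1 = f(0.340000, -0.738373) = 1.971395
  k2 = f(0.510000, -0.403236) = 1.569575
  y ← -0.738373 + 0.34·1.569575 = -0.204718
y(0.68) ≈ -0.2047

-0.2047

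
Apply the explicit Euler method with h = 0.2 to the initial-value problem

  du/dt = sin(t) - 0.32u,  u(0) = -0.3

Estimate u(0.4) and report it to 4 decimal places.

Euler: u_{n+1} = u_n + h·f(t_n, u_n).
t=0.000000, u=-0.300000: f=0.096000 → u ← -0.300000 + 0.2·0.096000 = -0.280800
t=0.200000, u=-0.280800: f=0.288525 → u ← -0.280800 + 0.2·0.288525 = -0.223095
u(0.4) ≈ -0.2231

-0.2231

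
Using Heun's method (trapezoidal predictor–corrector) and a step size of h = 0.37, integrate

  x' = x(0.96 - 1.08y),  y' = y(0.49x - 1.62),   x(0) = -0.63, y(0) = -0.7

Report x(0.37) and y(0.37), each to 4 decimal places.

-1.0542, -0.3714

Heun on (x,y): k1 = f(s_n, state_n); k2 = f(s_n + h, state_n + h·k1); state_{n+1} = state_n + (h/2)·(k1 + k2).
0.000000: (-0.630000, -0.700000)
  k1 = (-1.081080, 1.350090)
  predictor → (-1.030000, -0.200467)
  k2 = (-1.211799, 0.425932)
  → (-1.054183, -0.371436)
(x(0.37), y(0.37)) ≈ (-1.0542, -0.3714)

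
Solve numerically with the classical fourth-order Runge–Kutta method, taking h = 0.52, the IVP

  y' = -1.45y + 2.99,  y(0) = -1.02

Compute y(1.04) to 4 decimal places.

RK4: k1 = f(x_n, y_n); k2 = f(x_n + h/2, y_n + (h/2)·k1); k3 = f(x_n + h/2, y_n + (h/2)·k2); k4 = f(x_n + h, y_n + h·k3); y_{n+1} = y_n + (h/6)·(k1 + 2k2 + 2k3 + k4).
x=0.000000, y=-1.020000:
  k1 = f(0.000000, -1.020000) = 4.469000
  k2 = f(0.260000, 0.141940) = 2.784187
  k3 = f(0.260000, -0.296111) = 3.419362
  k4 = f(0.520000, 0.758068) = 1.890801
  y ← -1.020000 + (0.52/6)·(k1 + 2k2 + 2k3 + k4) = 0.606465
x=0.520000, y=0.606465:
  k1 = f(0.520000, 0.606465) = 2.110626
  k2 = f(0.780000, 1.155227) = 1.314920
  k3 = f(0.780000, 0.948344) = 1.614901
  k4 = f(1.040000, 1.446213) = 0.892991
  y ← 0.606465 + (0.52/6)·(k1 + 2k2 + 2k3 + k4) = 1.374614
y(1.04) ≈ 1.3746

1.3746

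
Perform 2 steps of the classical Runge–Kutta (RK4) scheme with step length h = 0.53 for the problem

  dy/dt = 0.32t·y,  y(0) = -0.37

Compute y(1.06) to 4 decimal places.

-0.4429

RK4: k1 = f(t_n, y_n); k2 = f(t_n + h/2, y_n + (h/2)·k1); k3 = f(t_n + h/2, y_n + (h/2)·k2); k4 = f(t_n + h, y_n + h·k3); y_{n+1} = y_n + (h/6)·(k1 + 2k2 + 2k3 + k4).
t=0.000000, y=-0.370000:
  k1 = f(0.000000, -0.370000) = 0.000000
  k2 = f(0.265000, -0.370000) = -0.031376
  k3 = f(0.265000, -0.378315) = -0.032081
  k4 = f(0.530000, -0.387003) = -0.065636
  y ← -0.370000 + (0.53/6)·(k1 + 2k2 + 2k3 + k4) = -0.387009
t=0.530000, y=-0.387009:
  k1 = f(0.530000, -0.387009) = -0.065637
  k2 = f(0.795000, -0.404402) = -0.102880
  k3 = f(0.795000, -0.414272) = -0.105391
  k4 = f(1.060000, -0.442866) = -0.150220
  y ← -0.387009 + (0.53/6)·(k1 + 2k2 + 2k3 + k4) = -0.442870
y(1.06) ≈ -0.4429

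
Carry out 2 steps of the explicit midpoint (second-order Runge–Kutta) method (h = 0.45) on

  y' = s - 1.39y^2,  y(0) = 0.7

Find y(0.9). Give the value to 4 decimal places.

Midpoint: k1 = f(s_n, y_n); k2 = f(s_n + h/2, y_n + (h/2)·k1); y_{n+1} = y_n + h·k2.
s=0.000000, y=0.700000:
  k1 = f(0.000000, 0.700000) = -0.681100
  k2 = f(0.225000, 0.546752) = -0.190524
  y ← 0.700000 + 0.45·(-0.190524) = 0.614264
s=0.450000, y=0.614264:
  k1 = f(0.450000, 0.614264) = -0.074475
  k2 = f(0.675000, 0.597507) = 0.178749
  y ← 0.614264 + 0.45·0.178749 = 0.694701
y(0.9) ≈ 0.6947

0.6947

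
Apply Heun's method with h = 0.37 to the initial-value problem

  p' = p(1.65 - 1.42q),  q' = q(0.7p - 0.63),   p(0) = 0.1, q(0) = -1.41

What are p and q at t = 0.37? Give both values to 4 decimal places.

0.3084, -1.1677

Heun on (p,q): k1 = f(t_n, state_n); k2 = f(t_n + h, state_n + h·k1); state_{n+1} = state_n + (h/2)·(k1 + k2).
0.000000: (0.100000, -1.410000)
  k1 = (0.365220, 0.789600)
  predictor → (0.235131, -1.117848)
  k2 = (0.761201, 0.520255)
  → (0.308388, -1.167677)
(p(0.37), q(0.37)) ≈ (0.3084, -1.1677)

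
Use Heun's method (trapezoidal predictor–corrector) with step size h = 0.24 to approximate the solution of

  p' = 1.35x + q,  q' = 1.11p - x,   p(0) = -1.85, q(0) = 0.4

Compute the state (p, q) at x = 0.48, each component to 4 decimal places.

Heun on (p,q): k1 = f(x_n, state_n); k2 = f(x_n + h, state_n + h·k1); state_{n+1} = state_n + (h/2)·(k1 + k2).
0.000000: (-1.850000, 0.400000)
  k1 = (0.400000, -2.053500)
  predictor → (-1.754000, -0.092840)
  k2 = (0.231160, -2.186940)
  → (-1.774261, -0.108853)
0.240000: (-1.774261, -0.108853)
  k1 = (0.215147, -2.209429)
  predictor → (-1.722625, -0.639116)
  k2 = (0.008884, -2.392114)
  → (-1.747377, -0.661038)
(p(0.48), q(0.48)) ≈ (-1.7474, -0.6610)

-1.7474, -0.6610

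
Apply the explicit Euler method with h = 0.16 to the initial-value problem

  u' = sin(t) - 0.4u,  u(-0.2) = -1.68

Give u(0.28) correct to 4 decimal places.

Euler: u_{n+1} = u_n + h·f(t_n, u_n).
t=-0.200000, u=-1.680000: f=0.473331 → u ← -1.680000 + 0.16·0.473331 = -1.604267
t=-0.040000, u=-1.604267: f=0.601718 → u ← -1.604267 + 0.16·0.601718 = -1.507992
t=0.120000, u=-1.507992: f=0.722909 → u ← -1.507992 + 0.16·0.722909 = -1.392327
u(0.28) ≈ -1.3923

-1.3923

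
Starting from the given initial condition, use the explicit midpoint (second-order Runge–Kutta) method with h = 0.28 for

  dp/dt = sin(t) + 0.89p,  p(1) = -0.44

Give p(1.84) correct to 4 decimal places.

Midpoint: k1 = f(t_n, p_n); k2 = f(t_n + h/2, p_n + (h/2)·k1); p_{n+1} = p_n + h·k2.
t=1.000000, p=-0.440000:
  k1 = f(1.000000, -0.440000) = 0.449871
  k2 = f(1.140000, -0.377018) = 0.573087
  p ← -0.440000 + 0.28·0.573087 = -0.279536
t=1.280000, p=-0.279536:
  k1 = f(1.280000, -0.279536) = 0.709229
  k2 = f(1.420000, -0.180243) = 0.828235
  p ← -0.279536 + 0.28·0.828235 = -0.047630
t=1.560000, p=-0.047630:
  k1 = f(1.560000, -0.047630) = 0.957551
  k2 = f(1.700000, 0.086427) = 1.068585
  p ← -0.047630 + 0.28·1.068585 = 0.251574
p(1.84) ≈ 0.2516

0.2516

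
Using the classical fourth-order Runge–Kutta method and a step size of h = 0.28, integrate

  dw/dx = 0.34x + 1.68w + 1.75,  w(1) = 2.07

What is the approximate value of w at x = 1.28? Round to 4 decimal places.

4.0755

RK4: k1 = f(x_n, w_n); k2 = f(x_n + h/2, w_n + (h/2)·k1); k3 = f(x_n + h/2, w_n + (h/2)·k2); k4 = f(x_n + h, w_n + h·k3); w_{n+1} = w_n + (h/6)·(k1 + 2k2 + 2k3 + k4).
x=1.000000, w=2.070000:
  k1 = f(1.000000, 2.070000) = 5.567600
  k2 = f(1.140000, 2.849464) = 6.924700
  k3 = f(1.140000, 3.039458) = 7.243889
  k4 = f(1.280000, 4.098289) = 9.070326
  w ← 2.070000 + (0.28/6)·(k1 + 2k2 + 2k3 + k4) = 4.075505
w(1.28) ≈ 4.0755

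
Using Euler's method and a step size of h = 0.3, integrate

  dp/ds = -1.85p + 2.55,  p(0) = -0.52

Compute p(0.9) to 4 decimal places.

Euler: p_{n+1} = p_n + h·f(s_n, p_n).
s=0.000000, p=-0.520000: f=3.512000 → p ← -0.520000 + 0.3·3.512000 = 0.533600
s=0.300000, p=0.533600: f=1.562840 → p ← 0.533600 + 0.3·1.562840 = 1.002452
s=0.600000, p=1.002452: f=0.695464 → p ← 1.002452 + 0.3·0.695464 = 1.211091
p(0.9) ≈ 1.2111

1.2111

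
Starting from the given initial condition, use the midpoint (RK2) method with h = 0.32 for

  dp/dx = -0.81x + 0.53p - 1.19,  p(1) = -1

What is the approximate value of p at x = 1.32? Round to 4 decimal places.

-1.9197

Midpoint: k1 = f(x_n, p_n); k2 = f(x_n + h/2, p_n + (h/2)·k1); p_{n+1} = p_n + h·k2.
x=1.000000, p=-1.000000:
  k1 = f(1.000000, -1.000000) = -2.530000
  k2 = f(1.160000, -1.404800) = -2.874144
  p ← -1.000000 + 0.32·(-2.874144) = -1.919726
p(1.32) ≈ -1.9197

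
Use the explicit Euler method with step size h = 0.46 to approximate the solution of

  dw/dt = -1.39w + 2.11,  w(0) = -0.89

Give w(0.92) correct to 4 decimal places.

1.2049

Euler: w_{n+1} = w_n + h·f(t_n, w_n).
t=0.000000, w=-0.890000: f=3.347100 → w ← -0.890000 + 0.46·3.347100 = 0.649666
t=0.460000, w=0.649666: f=1.206964 → w ← 0.649666 + 0.46·1.206964 = 1.204870
w(0.92) ≈ 1.2049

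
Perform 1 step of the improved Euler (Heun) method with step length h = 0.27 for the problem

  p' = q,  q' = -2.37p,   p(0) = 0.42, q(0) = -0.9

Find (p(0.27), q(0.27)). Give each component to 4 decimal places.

0.1407, -1.0910

Heun on (p,q): k1 = f(x_n, state_n); k2 = f(x_n + h, state_n + h·k1); state_{n+1} = state_n + (h/2)·(k1 + k2).
0.000000: (0.420000, -0.900000)
  k1 = (-0.900000, -0.995400)
  predictor → (0.177000, -1.168758)
  k2 = (-1.168758, -0.419490)
  → (0.140718, -1.091010)
(p(0.27), q(0.27)) ≈ (0.1407, -1.0910)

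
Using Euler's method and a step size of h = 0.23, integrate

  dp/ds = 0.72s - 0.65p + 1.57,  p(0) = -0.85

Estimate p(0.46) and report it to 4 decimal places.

Euler: p_{n+1} = p_n + h·f(s_n, p_n).
s=0.000000, p=-0.850000: f=2.122500 → p ← -0.850000 + 0.23·2.122500 = -0.361825
s=0.230000, p=-0.361825: f=1.970786 → p ← -0.361825 + 0.23·1.970786 = 0.091456
p(0.46) ≈ 0.0915

0.0915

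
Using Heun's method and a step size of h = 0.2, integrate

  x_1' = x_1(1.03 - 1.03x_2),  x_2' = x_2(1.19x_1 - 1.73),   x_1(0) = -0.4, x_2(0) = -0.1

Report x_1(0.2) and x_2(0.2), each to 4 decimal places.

-0.4987, -0.0650

Heun on (x_1,x_2): k1 = f(t_n, state_n); k2 = f(t_n + h, state_n + h·k1); state_{n+1} = state_n + (h/2)·(k1 + k2).
0.000000: (-0.400000, -0.100000)
  k1 = (-0.453200, 0.220600)
  predictor → (-0.490640, -0.055880)
  k2 = (-0.533599, 0.129299)
  → (-0.498680, -0.065010)
(x_1(0.2), x_2(0.2)) ≈ (-0.4987, -0.0650)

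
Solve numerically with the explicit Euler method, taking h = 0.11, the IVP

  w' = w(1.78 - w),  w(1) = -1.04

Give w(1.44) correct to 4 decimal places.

Euler: w_{n+1} = w_n + h·f(x_n, w_n).
x=1.000000, w=-1.040000: f=-2.932800 → w ← -1.040000 + 0.11·(-2.932800) = -1.362608
x=1.110000, w=-1.362608: f=-4.282143 → w ← -1.362608 + 0.11·(-4.282143) = -1.833644
x=1.220000, w=-1.833644: f=-6.626135 → w ← -1.833644 + 0.11·(-6.626135) = -2.562519
x=1.330000, w=-2.562519: f=-11.127784 → w ← -2.562519 + 0.11·(-11.127784) = -3.786575
w(1.44) ≈ -3.7866

-3.7866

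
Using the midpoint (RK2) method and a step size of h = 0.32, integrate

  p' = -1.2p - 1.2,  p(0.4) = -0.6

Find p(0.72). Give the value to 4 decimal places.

Midpoint: k1 = f(t_n, p_n); k2 = f(t_n + h/2, p_n + (h/2)·k1); p_{n+1} = p_n + h·k2.
t=0.400000, p=-0.600000:
  k1 = f(0.400000, -0.600000) = -0.480000
  k2 = f(0.560000, -0.676800) = -0.387840
  p ← -0.600000 + 0.32·(-0.387840) = -0.724109
p(0.72) ≈ -0.7241

-0.7241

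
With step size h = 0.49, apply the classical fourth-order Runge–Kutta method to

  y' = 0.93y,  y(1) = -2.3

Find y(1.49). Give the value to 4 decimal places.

RK4: k1 = f(s_n, y_n); k2 = f(s_n + h/2, y_n + (h/2)·k1); k3 = f(s_n + h/2, y_n + (h/2)·k2); k4 = f(s_n + h, y_n + h·k3); y_{n+1} = y_n + (h/6)·(k1 + 2k2 + 2k3 + k4).
s=1.000000, y=-2.300000:
  k1 = f(1.000000, -2.300000) = -2.139000
  k2 = f(1.245000, -2.824055) = -2.626371
  k3 = f(1.245000, -2.943461) = -2.737419
  k4 = f(1.490000, -3.641335) = -3.386442
  y ← -2.300000 + (0.49/6)·(k1 + 2k2 + 2k3 + k4) = -3.627330
y(1.49) ≈ -3.6273

-3.6273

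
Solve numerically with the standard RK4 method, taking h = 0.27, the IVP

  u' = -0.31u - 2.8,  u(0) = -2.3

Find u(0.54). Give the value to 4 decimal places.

RK4: k1 = f(x_n, u_n); k2 = f(x_n + h/2, u_n + (h/2)·k1); k3 = f(x_n + h/2, u_n + (h/2)·k2); k4 = f(x_n + h, u_n + h·k3); u_{n+1} = u_n + (h/6)·(k1 + 2k2 + 2k3 + k4).
x=0.000000, u=-2.300000:
  k1 = f(0.000000, -2.300000) = -2.087000
  k2 = f(0.135000, -2.581745) = -1.999659
  k3 = f(0.135000, -2.569954) = -2.003314
  k4 = f(0.270000, -2.840895) = -1.919323
  u ← -2.300000 + (0.27/6)·(k1 + 2k2 + 2k3 + k4) = -2.840552
x=0.270000, u=-2.840552:
  k1 = f(0.270000, -2.840552) = -1.919429
  k2 = f(0.405000, -3.099675) = -1.839101
  k3 = f(0.405000, -3.088831) = -1.842462
  k4 = f(0.540000, -3.338017) = -1.765215
  u ← -2.840552 + (0.27/6)·(k1 + 2k2 + 2k3 + k4) = -3.337702
u(0.54) ≈ -3.3377

-3.3377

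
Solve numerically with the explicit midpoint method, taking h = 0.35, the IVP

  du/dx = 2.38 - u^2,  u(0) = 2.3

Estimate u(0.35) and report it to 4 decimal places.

Midpoint: k1 = f(x_n, u_n); k2 = f(x_n + h/2, u_n + (h/2)·k1); u_{n+1} = u_n + h·k2.
x=0.000000, u=2.300000:
  k1 = f(0.000000, 2.300000) = -2.910000
  k2 = f(0.175000, 1.790750) = -0.826786
  u ← 2.300000 + 0.35·(-0.826786) = 2.010625
u(0.35) ≈ 2.0106

2.0106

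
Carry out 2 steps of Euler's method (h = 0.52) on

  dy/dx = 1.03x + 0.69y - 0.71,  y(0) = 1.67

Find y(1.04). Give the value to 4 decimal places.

2.4910

Euler: y_{n+1} = y_n + h·f(x_n, y_n).
x=0.000000, y=1.670000: f=0.442300 → y ← 1.670000 + 0.52·0.442300 = 1.899996
x=0.520000, y=1.899996: f=1.136597 → y ← 1.899996 + 0.52·1.136597 = 2.491027
y(1.04) ≈ 2.4910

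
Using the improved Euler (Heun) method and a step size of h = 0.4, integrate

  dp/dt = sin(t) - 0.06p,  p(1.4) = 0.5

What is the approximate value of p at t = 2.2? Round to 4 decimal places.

1.2063

Heun: k1 = f(t_n, p_n); k2 = f(t_n + h, p_n + h·k1); p_{n+1} = p_n + (h/2)·(k1 + k2).
t=1.400000, p=0.500000:
  k1 = f(1.400000, 0.500000) = 0.955450
  k2 = f(1.800000, 0.882180) = 0.920917
  p ← 0.500000 + (0.4/2)·(0.955450 + 0.920917) = 0.875273
t=1.800000, p=0.875273:
  k1 = f(1.800000, 0.875273) = 0.921331
  k2 = f(2.200000, 1.243806) = 0.733868
  p ← 0.875273 + (0.4/2)·(0.921331 + 0.733868) = 1.206313
p(2.2) ≈ 1.2063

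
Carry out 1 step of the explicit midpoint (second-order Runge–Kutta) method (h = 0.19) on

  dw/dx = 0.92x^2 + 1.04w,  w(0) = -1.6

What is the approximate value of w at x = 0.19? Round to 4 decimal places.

Midpoint: k1 = f(x_n, w_n); k2 = f(x_n + h/2, w_n + (h/2)·k1); w_{n+1} = w_n + h·k2.
x=0.000000, w=-1.600000:
  k1 = f(0.000000, -1.600000) = -1.664000
  k2 = f(0.095000, -1.758080) = -1.820100
  w ← -1.600000 + 0.19·(-1.820100) = -1.945819
w(0.19) ≈ -1.9458

-1.9458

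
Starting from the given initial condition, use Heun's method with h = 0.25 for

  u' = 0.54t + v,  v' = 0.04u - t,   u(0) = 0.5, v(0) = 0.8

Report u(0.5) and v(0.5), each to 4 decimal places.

Heun on (u,v): k1 = f(t_n, state_n); k2 = f(t_n + h, state_n + h·k1); state_{n+1} = state_n + (h/2)·(k1 + k2).
0.000000: (0.500000, 0.800000)
  k1 = (0.800000, 0.020000)
  predictor → (0.700000, 0.805000)
  k2 = (0.940000, -0.222000)
  → (0.717500, 0.774750)
0.250000: (0.717500, 0.774750)
  k1 = (0.909750, -0.221300)
  predictor → (0.944937, 0.719425)
  k2 = (0.989425, -0.462203)
  → (0.954897, 0.689312)
(u(0.5), v(0.5)) ≈ (0.9549, 0.6893)

0.9549, 0.6893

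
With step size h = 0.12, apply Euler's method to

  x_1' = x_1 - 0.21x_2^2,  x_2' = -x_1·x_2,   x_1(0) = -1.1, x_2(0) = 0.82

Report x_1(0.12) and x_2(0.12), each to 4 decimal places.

-1.2489, 0.9282

Euler on (x_1,x_2): x_1_{n+1} = x_1_n + h·x_1', x_2_{n+1} = x_2_n + h·x_2'.
0.000000: (-1.100000, 0.820000); f=(-1.241204, 0.902000) → (-1.248944, 0.928240)
(x_1(0.12), x_2(0.12)) ≈ (-1.2489, 0.9282)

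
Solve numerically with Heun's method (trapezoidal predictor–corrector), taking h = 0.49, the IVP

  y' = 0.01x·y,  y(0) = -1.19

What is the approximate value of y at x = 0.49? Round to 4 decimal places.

-1.1914

Heun: k1 = f(x_n, y_n); k2 = f(x_n + h, y_n + h·k1); y_{n+1} = y_n + (h/2)·(k1 + k2).
x=0.000000, y=-1.190000:
  k1 = f(0.000000, -1.190000) = 0.000000
  k2 = f(0.490000, -1.190000) = -0.005831
  y ← -1.190000 + (0.49/2)·(0.000000 + (-0.005831)) = -1.191429
y(0.49) ≈ -1.1914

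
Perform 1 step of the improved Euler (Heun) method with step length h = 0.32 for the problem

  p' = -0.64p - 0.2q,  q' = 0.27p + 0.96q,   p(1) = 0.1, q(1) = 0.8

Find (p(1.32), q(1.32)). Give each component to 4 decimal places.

0.0275, 1.0904

Heun on (p,q): k1 = f(x_n, state_n); k2 = f(x_n + h, state_n + h·k1); state_{n+1} = state_n + (h/2)·(k1 + k2).
1.000000: (0.100000, 0.800000)
  k1 = (-0.224000, 0.795000)
  predictor → (0.028320, 1.054400)
  k2 = (-0.229005, 1.019870)
  → (0.027519, 1.090379)
(p(1.32), q(1.32)) ≈ (0.0275, 1.0904)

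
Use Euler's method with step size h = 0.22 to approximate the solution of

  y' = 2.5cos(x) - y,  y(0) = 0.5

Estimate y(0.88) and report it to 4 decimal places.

Euler: y_{n+1} = y_n + h·f(x_n, y_n).
x=0.000000, y=0.500000: f=2.000000 → y ← 0.500000 + 0.22·2.000000 = 0.940000
x=0.220000, y=0.940000: f=1.499744 → y ← 0.940000 + 0.22·1.499744 = 1.269944
x=0.440000, y=1.269944: f=0.991936 → y ← 1.269944 + 0.22·0.991936 = 1.488169
x=0.660000, y=1.488169: f=0.486811 → y ← 1.488169 + 0.22·0.486811 = 1.595268
y(0.88) ≈ 1.5953

1.5953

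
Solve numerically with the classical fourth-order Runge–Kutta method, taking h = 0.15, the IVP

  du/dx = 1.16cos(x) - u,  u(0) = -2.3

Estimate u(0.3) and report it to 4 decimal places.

RK4: k1 = f(x_n, u_n); k2 = f(x_n + h/2, u_n + (h/2)·k1); k3 = f(x_n + h/2, u_n + (h/2)·k2); k4 = f(x_n + h, u_n + h·k3); u_{n+1} = u_n + (h/6)·(k1 + 2k2 + 2k3 + k4).
x=0.000000, u=-2.300000:
  k1 = f(0.000000, -2.300000) = 3.460000
  k2 = f(0.075000, -2.040500) = 3.197239
  k3 = f(0.075000, -2.060207) = 3.216946
  k4 = f(0.150000, -1.817458) = 2.964433
  u ← -2.300000 + (0.15/6)·(k1 + 2k2 + 2k3 + k4) = -1.818680
x=0.150000, u=-1.818680:
  k1 = f(0.150000, -1.818680) = 2.965654
  k2 = f(0.225000, -1.596256) = 2.727017
  k3 = f(0.225000, -1.614154) = 2.744915
  k4 = f(0.300000, -1.406943) = 2.515133
  u ← -1.818680 + (0.15/6)·(k1 + 2k2 + 2k3 + k4) = -1.408064
u(0.3) ≈ -1.4081

-1.4081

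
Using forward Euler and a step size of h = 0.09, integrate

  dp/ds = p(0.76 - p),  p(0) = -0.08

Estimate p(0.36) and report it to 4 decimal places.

-0.1074

Euler: p_{n+1} = p_n + h·f(s_n, p_n).
s=0.000000, p=-0.080000: f=-0.067200 → p ← -0.080000 + 0.09·(-0.067200) = -0.086048
s=0.090000, p=-0.086048: f=-0.072801 → p ← -0.086048 + 0.09·(-0.072801) = -0.092600
s=0.180000, p=-0.092600: f=-0.078951 → p ← -0.092600 + 0.09·(-0.078951) = -0.099706
s=0.270000, p=-0.099706: f=-0.085718 → p ← -0.099706 + 0.09·(-0.085718) = -0.107420
p(0.36) ≈ -0.1074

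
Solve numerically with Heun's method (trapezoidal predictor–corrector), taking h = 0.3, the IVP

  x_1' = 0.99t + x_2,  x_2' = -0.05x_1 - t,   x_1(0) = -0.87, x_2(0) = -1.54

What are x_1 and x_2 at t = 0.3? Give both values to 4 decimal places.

Heun on (x_1,x_2): k1 = f(t_n, state_n); k2 = f(t_n + h, state_n + h·k1); state_{n+1} = state_n + (h/2)·(k1 + k2).
0.000000: (-0.870000, -1.540000)
  k1 = (-1.540000, 0.043500)
  predictor → (-1.332000, -1.526950)
  k2 = (-1.229950, -0.233400)
  → (-1.285492, -1.568485)
(x_1(0.3), x_2(0.3)) ≈ (-1.2855, -1.5685)

-1.2855, -1.5685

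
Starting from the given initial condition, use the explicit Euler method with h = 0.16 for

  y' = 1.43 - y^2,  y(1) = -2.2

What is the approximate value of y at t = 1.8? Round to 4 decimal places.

-28.8022

Euler: y_{n+1} = y_n + h·f(t_n, y_n).
t=1.000000, y=-2.200000: f=-3.410000 → y ← -2.200000 + 0.16·(-3.410000) = -2.745600
t=1.160000, y=-2.745600: f=-6.108319 → y ← -2.745600 + 0.16·(-6.108319) = -3.722931
t=1.320000, y=-3.722931: f=-12.430216 → y ← -3.722931 + 0.16·(-12.430216) = -5.711766
t=1.480000, y=-5.711766: f=-31.194267 → y ← -5.711766 + 0.16·(-31.194267) = -10.702848
t=1.640000, y=-10.702848: f=-113.120963 → y ← -10.702848 + 0.16·(-113.120963) = -28.802202
y(1.8) ≈ -28.8022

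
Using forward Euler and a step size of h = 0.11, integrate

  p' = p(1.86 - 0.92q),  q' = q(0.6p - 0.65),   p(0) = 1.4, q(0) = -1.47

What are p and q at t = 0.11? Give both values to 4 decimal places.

1.8947, -1.5007

Euler on (p,q): p_{n+1} = p_n + h·p', q_{n+1} = q_n + h·q'.
0.000000: (1.400000, -1.470000); f=(4.497360, -0.279300) → (1.894710, -1.500723)
(p(0.11), q(0.11)) ≈ (1.8947, -1.5007)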